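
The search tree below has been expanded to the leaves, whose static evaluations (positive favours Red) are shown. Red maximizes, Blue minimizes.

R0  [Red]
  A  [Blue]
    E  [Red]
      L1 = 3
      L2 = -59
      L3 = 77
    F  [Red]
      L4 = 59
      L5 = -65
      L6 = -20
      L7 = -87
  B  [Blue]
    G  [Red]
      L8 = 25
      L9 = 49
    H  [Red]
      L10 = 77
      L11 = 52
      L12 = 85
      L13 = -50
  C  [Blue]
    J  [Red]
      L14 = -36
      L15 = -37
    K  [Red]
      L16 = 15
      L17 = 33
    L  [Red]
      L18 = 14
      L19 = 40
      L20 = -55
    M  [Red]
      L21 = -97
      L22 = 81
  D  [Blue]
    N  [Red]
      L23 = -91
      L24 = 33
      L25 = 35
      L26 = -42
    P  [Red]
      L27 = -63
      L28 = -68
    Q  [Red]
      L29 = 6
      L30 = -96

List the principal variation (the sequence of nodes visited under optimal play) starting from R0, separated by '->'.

R0 -> A -> F -> L4

E (Red): max(3, -59, 77) = 77
F (Red): max(59, -65, -20, -87) = 59
A (Blue): min(77, 59) = 59
G (Red): max(25, 49) = 49
H (Red): max(77, 52, 85, -50) = 85
B (Blue): min(49, 85) = 49
J (Red): max(-36, -37) = -36
K (Red): max(15, 33) = 33
L (Red): max(14, 40, -55) = 40
M (Red): max(-97, 81) = 81
C (Blue): min(-36, 33, 40, 81) = -36
N (Red): max(-91, 33, 35, -42) = 35
P (Red): max(-63, -68) = -63
Q (Red): max(6, -96) = 6
D (Blue): min(35, -63, 6) = -63
R0 (Red): max(59, 49, -36, -63) = 59
At R0, Red picks A (highest: 59).
At A, Blue picks F (lowest: 59).
At F, Red picks L4 (highest: 59).
Terminal value 59.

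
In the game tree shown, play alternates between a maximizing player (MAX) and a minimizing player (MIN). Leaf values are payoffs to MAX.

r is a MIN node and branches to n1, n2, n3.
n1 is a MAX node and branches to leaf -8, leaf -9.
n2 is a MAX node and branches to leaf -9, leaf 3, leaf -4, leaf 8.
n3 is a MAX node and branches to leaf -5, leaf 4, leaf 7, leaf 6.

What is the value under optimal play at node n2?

n2 (MAX): max(-9, 3, -4, 8) = 8

8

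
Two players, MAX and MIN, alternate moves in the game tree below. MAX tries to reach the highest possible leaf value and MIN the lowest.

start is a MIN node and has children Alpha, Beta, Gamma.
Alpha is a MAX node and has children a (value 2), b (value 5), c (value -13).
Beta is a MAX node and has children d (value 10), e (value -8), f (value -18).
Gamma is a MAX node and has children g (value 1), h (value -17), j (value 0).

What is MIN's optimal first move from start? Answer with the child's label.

Alpha (MAX): max(2, 5, -13) = 5
Beta (MAX): max(10, -8, -18) = 10
Gamma (MAX): max(1, -17, 0) = 1
start (MIN): min(5, 10, 1) = 1
MIN at start wants the lowest of {Alpha=5, Beta=10, Gamma=1}, so chooses Gamma.

Gamma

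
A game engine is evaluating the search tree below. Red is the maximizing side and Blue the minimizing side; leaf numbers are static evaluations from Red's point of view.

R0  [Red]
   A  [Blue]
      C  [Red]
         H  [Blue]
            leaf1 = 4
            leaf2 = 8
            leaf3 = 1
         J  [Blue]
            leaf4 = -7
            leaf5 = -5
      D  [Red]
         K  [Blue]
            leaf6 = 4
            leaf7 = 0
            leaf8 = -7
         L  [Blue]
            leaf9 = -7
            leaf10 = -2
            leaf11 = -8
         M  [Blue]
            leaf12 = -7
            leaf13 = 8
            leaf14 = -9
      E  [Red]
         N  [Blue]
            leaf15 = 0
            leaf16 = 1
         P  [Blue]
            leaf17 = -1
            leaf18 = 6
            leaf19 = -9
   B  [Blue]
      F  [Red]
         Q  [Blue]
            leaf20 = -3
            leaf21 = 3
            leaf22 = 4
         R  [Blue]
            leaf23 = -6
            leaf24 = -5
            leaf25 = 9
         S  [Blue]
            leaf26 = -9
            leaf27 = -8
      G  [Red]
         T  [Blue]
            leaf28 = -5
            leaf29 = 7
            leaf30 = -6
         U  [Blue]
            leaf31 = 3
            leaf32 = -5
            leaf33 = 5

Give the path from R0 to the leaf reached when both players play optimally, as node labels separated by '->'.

R0 -> B -> G -> U -> leaf32

H (Blue): min(4, 8, 1) = 1
J (Blue): min(-7, -5) = -7
C (Red): max(1, -7) = 1
K (Blue): min(4, 0, -7) = -7
L (Blue): min(-7, -2, -8) = -8
M (Blue): min(-7, 8, -9) = -9
D (Red): max(-7, -8, -9) = -7
N (Blue): min(0, 1) = 0
P (Blue): min(-1, 6, -9) = -9
E (Red): max(0, -9) = 0
A (Blue): min(1, -7, 0) = -7
Q (Blue): min(-3, 3, 4) = -3
R (Blue): min(-6, -5, 9) = -6
S (Blue): min(-9, -8) = -9
F (Red): max(-3, -6, -9) = -3
T (Blue): min(-5, 7, -6) = -6
U (Blue): min(3, -5, 5) = -5
G (Red): max(-6, -5) = -5
B (Blue): min(-3, -5) = -5
R0 (Red): max(-7, -5) = -5
At R0, Red picks B (highest: -5).
At B, Blue picks G (lowest: -5).
At G, Red picks U (highest: -5).
At U, Blue picks leaf32 (lowest: -5).
Terminal value -5.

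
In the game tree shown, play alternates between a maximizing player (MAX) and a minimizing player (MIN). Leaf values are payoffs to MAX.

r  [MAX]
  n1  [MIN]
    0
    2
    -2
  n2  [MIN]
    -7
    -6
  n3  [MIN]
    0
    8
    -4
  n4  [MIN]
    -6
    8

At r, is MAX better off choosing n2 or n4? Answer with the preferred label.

n4

n2 (MIN): min(-7, -6) = -7
n4 (MIN): min(-6, 8) = -6
MAX prefers the higher value; n2=-7, n4=-6. n4 is better since -6 > -7.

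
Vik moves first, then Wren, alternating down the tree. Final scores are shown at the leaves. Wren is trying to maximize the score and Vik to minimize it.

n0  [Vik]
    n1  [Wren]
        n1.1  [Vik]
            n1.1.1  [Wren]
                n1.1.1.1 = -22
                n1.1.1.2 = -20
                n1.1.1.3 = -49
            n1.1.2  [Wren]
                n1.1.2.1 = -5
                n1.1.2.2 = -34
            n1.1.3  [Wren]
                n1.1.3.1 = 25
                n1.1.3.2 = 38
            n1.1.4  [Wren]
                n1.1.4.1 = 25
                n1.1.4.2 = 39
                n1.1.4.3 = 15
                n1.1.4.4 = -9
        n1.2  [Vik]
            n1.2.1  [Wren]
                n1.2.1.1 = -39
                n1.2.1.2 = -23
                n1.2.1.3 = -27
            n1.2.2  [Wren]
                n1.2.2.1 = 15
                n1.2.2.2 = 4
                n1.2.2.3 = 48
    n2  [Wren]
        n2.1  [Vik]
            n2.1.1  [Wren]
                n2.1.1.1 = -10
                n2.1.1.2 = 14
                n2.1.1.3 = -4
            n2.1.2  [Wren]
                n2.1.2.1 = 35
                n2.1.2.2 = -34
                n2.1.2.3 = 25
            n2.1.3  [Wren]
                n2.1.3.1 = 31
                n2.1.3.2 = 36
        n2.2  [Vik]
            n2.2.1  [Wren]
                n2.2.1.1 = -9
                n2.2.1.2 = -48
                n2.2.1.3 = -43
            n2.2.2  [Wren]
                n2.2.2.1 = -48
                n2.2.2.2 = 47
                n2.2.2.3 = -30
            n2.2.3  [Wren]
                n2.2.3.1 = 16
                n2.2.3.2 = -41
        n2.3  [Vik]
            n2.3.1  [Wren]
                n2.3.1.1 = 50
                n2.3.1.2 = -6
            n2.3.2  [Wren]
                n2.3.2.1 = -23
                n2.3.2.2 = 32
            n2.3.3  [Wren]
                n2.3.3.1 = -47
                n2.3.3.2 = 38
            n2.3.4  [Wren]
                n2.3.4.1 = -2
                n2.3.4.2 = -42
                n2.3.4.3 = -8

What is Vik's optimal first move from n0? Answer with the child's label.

n1

n1.1.1 (Wren): max(-22, -20, -49) = -20
n1.1.2 (Wren): max(-5, -34) = -5
n1.1.3 (Wren): max(25, 38) = 38
n1.1.4 (Wren): max(25, 39, 15, -9) = 39
n1.1 (Vik): min(-20, -5, 38, 39) = -20
n1.2.1 (Wren): max(-39, -23, -27) = -23
n1.2.2 (Wren): max(15, 4, 48) = 48
n1.2 (Vik): min(-23, 48) = -23
n1 (Wren): max(-20, -23) = -20
n2.1.1 (Wren): max(-10, 14, -4) = 14
n2.1.2 (Wren): max(35, -34, 25) = 35
n2.1.3 (Wren): max(31, 36) = 36
n2.1 (Vik): min(14, 35, 36) = 14
n2.2.1 (Wren): max(-9, -48, -43) = -9
n2.2.2 (Wren): max(-48, 47, -30) = 47
n2.2.3 (Wren): max(16, -41) = 16
n2.2 (Vik): min(-9, 47, 16) = -9
n2.3.1 (Wren): max(50, -6) = 50
n2.3.2 (Wren): max(-23, 32) = 32
n2.3.3 (Wren): max(-47, 38) = 38
n2.3.4 (Wren): max(-2, -42, -8) = -2
n2.3 (Vik): min(50, 32, 38, -2) = -2
n2 (Wren): max(14, -9, -2) = 14
n0 (Vik): min(-20, 14) = -20
Vik at n0 wants the lowest of {n1=-20, n2=14}, so chooses n1.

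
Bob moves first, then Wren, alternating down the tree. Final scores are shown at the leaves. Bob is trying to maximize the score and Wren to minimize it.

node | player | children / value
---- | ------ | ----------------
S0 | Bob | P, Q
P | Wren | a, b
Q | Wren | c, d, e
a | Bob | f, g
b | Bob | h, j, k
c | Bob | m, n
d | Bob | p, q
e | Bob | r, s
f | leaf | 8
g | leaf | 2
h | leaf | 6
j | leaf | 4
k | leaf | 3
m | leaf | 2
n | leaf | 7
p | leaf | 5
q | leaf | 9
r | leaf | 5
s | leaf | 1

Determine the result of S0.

a (Bob): max(8, 2) = 8
b (Bob): max(6, 4, 3) = 6
P (Wren): min(8, 6) = 6
c (Bob): max(2, 7) = 7
d (Bob): max(5, 9) = 9
e (Bob): max(5, 1) = 5
Q (Wren): min(7, 9, 5) = 5
S0 (Bob): max(6, 5) = 6

6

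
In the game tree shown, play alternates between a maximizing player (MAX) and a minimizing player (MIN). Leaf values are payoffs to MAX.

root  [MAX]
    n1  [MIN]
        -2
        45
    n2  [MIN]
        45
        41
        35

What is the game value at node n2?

n2 (MIN): min(45, 41, 35) = 35

35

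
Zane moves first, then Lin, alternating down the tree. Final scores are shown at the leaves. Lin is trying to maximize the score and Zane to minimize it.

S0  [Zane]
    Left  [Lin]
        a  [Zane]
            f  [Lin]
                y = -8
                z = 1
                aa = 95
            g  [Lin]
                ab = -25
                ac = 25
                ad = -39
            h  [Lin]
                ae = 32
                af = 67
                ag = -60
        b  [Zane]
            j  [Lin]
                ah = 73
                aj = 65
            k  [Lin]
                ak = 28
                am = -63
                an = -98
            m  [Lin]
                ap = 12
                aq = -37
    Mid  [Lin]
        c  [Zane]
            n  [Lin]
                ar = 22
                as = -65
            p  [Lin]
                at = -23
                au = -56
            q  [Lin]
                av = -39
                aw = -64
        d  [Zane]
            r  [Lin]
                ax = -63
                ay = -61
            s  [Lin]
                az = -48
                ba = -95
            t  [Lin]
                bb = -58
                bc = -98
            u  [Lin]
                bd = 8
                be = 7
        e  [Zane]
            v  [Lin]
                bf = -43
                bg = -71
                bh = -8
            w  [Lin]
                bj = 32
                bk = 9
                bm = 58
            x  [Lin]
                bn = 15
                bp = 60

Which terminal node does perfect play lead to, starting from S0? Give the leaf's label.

f (Lin): max(-8, 1, 95) = 95
g (Lin): max(-25, 25, -39) = 25
h (Lin): max(32, 67, -60) = 67
a (Zane): min(95, 25, 67) = 25
j (Lin): max(73, 65) = 73
k (Lin): max(28, -63, -98) = 28
m (Lin): max(12, -37) = 12
b (Zane): min(73, 28, 12) = 12
Left (Lin): max(25, 12) = 25
n (Lin): max(22, -65) = 22
p (Lin): max(-23, -56) = -23
q (Lin): max(-39, -64) = -39
c (Zane): min(22, -23, -39) = -39
r (Lin): max(-63, -61) = -61
s (Lin): max(-48, -95) = -48
t (Lin): max(-58, -98) = -58
u (Lin): max(8, 7) = 8
d (Zane): min(-61, -48, -58, 8) = -61
v (Lin): max(-43, -71, -8) = -8
w (Lin): max(32, 9, 58) = 58
x (Lin): max(15, 60) = 60
e (Zane): min(-8, 58, 60) = -8
Mid (Lin): max(-39, -61, -8) = -8
S0 (Zane): min(25, -8) = -8
At S0, Zane picks Mid (lowest: -8).
At Mid, Lin picks e (highest: -8).
At e, Zane picks v (lowest: -8).
At v, Lin picks bh (highest: -8).
Terminal value -8.

bh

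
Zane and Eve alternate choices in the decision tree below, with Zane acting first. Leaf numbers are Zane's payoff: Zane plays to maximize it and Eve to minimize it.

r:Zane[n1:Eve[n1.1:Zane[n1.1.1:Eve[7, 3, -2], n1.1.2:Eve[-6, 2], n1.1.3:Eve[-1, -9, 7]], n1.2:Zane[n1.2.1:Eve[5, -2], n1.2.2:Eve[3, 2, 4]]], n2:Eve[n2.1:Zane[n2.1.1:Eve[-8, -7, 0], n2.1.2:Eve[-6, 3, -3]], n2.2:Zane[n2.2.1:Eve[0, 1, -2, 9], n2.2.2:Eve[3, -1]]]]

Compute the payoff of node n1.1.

-2

n1.1.1 (Eve): min(7, 3, -2) = -2
n1.1.2 (Eve): min(-6, 2) = -6
n1.1.3 (Eve): min(-1, -9, 7) = -9
n1.1 (Zane): max(-2, -6, -9) = -2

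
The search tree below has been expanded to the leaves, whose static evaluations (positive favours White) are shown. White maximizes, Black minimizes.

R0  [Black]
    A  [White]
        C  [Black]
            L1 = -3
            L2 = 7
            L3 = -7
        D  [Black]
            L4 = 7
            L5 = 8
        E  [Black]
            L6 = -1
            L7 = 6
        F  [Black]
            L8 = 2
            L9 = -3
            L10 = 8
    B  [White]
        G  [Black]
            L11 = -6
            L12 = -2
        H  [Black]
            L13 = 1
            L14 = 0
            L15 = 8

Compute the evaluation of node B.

G (Black): min(-6, -2) = -6
H (Black): min(1, 0, 8) = 0
B (White): max(-6, 0) = 0

0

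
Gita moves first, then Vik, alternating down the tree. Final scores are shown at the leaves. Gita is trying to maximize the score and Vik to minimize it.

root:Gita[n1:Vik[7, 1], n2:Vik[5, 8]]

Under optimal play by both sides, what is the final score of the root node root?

n1 (Vik): min(7, 1) = 1
n2 (Vik): min(5, 8) = 5
root (Gita): max(1, 5) = 5

5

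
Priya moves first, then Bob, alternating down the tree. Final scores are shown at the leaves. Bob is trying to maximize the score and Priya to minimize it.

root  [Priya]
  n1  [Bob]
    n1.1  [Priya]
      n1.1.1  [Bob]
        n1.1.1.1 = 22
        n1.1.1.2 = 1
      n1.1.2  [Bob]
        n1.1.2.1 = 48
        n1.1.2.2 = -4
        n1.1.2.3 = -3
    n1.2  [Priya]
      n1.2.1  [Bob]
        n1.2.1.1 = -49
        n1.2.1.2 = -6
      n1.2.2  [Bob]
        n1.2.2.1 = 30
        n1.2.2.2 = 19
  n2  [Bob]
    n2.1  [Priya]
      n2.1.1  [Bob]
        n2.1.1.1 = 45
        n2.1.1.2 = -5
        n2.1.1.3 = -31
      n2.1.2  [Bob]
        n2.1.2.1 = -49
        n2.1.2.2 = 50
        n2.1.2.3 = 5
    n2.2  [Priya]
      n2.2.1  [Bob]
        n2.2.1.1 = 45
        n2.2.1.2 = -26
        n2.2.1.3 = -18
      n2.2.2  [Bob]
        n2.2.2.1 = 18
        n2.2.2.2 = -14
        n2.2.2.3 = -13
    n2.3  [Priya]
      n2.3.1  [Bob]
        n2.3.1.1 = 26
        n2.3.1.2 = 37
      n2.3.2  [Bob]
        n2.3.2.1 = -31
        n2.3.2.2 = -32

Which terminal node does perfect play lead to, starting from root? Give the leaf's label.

n1.1.1 (Bob): max(22, 1) = 22
n1.1.2 (Bob): max(48, -4, -3) = 48
n1.1 (Priya): min(22, 48) = 22
n1.2.1 (Bob): max(-49, -6) = -6
n1.2.2 (Bob): max(30, 19) = 30
n1.2 (Priya): min(-6, 30) = -6
n1 (Bob): max(22, -6) = 22
n2.1.1 (Bob): max(45, -5, -31) = 45
n2.1.2 (Bob): max(-49, 50, 5) = 50
n2.1 (Priya): min(45, 50) = 45
n2.2.1 (Bob): max(45, -26, -18) = 45
n2.2.2 (Bob): max(18, -14, -13) = 18
n2.2 (Priya): min(45, 18) = 18
n2.3.1 (Bob): max(26, 37) = 37
n2.3.2 (Bob): max(-31, -32) = -31
n2.3 (Priya): min(37, -31) = -31
n2 (Bob): max(45, 18, -31) = 45
root (Priya): min(22, 45) = 22
At root, Priya picks n1 (lowest: 22).
At n1, Bob picks n1.1 (highest: 22).
At n1.1, Priya picks n1.1.1 (lowest: 22).
At n1.1.1, Bob picks n1.1.1.1 (highest: 22).
Terminal value 22.

n1.1.1.1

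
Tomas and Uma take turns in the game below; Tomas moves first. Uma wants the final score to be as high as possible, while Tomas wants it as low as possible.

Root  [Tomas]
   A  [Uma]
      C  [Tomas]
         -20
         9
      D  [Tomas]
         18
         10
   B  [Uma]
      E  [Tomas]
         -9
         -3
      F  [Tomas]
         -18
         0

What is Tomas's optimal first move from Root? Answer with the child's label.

C (Tomas): min(-20, 9) = -20
D (Tomas): min(18, 10) = 10
A (Uma): max(-20, 10) = 10
E (Tomas): min(-9, -3) = -9
F (Tomas): min(-18, 0) = -18
B (Uma): max(-9, -18) = -9
Root (Tomas): min(10, -9) = -9
Tomas at Root wants the lowest of {A=10, B=-9}, so chooses B.

B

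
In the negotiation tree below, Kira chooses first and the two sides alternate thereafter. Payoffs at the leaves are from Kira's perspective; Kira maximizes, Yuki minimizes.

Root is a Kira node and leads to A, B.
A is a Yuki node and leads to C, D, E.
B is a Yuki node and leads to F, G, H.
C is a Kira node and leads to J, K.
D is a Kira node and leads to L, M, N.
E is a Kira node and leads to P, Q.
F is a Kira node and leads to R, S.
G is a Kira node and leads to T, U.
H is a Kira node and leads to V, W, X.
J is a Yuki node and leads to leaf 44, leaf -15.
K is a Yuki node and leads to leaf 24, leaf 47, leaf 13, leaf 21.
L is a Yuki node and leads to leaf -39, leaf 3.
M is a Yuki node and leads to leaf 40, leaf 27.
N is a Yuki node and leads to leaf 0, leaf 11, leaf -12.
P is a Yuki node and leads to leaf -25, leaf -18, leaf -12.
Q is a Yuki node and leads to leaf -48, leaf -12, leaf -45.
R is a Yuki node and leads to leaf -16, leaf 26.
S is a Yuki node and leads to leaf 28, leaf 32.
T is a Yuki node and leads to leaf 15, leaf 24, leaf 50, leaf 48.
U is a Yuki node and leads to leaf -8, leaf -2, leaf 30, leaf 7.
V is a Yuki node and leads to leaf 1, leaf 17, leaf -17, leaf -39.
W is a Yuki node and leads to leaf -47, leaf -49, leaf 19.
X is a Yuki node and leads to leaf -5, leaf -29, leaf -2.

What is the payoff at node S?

28

S (Yuki): min(28, 32) = 28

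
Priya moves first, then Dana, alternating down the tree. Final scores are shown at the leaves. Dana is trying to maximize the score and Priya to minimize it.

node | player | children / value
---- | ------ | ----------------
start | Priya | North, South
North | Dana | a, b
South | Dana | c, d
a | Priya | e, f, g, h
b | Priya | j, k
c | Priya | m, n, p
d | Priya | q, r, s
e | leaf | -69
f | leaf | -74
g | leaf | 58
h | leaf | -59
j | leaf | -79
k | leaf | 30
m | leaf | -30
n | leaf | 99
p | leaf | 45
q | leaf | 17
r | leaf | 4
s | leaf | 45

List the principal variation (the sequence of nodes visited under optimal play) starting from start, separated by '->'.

start -> North -> a -> f

a (Priya): min(-69, -74, 58, -59) = -74
b (Priya): min(-79, 30) = -79
North (Dana): max(-74, -79) = -74
c (Priya): min(-30, 99, 45) = -30
d (Priya): min(17, 4, 45) = 4
South (Dana): max(-30, 4) = 4
start (Priya): min(-74, 4) = -74
At start, Priya picks North (lowest: -74).
At North, Dana picks a (highest: -74).
At a, Priya picks f (lowest: -74).
Terminal value -74.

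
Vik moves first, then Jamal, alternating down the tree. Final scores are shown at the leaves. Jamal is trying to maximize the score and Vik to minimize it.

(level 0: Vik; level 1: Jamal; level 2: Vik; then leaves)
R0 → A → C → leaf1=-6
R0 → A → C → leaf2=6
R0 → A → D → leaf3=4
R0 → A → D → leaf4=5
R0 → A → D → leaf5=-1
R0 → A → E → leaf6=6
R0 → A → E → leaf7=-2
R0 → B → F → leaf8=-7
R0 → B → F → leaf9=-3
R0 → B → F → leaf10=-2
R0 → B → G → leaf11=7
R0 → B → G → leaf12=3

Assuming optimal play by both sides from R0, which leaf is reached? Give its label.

leaf5

C (Vik): min(-6, 6) = -6
D (Vik): min(4, 5, -1) = -1
E (Vik): min(6, -2) = -2
A (Jamal): max(-6, -1, -2) = -1
F (Vik): min(-7, -3, -2) = -7
G (Vik): min(7, 3) = 3
B (Jamal): max(-7, 3) = 3
R0 (Vik): min(-1, 3) = -1
At R0, Vik picks A (lowest: -1).
At A, Jamal picks D (highest: -1).
At D, Vik picks leaf5 (lowest: -1).
Terminal value -1.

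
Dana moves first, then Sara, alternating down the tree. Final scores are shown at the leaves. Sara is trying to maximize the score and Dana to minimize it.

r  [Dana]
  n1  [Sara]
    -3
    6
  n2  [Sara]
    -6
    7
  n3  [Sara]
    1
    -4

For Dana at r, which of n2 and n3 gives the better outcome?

n2 (Sara): max(-6, 7) = 7
n3 (Sara): max(1, -4) = 1
Dana prefers the lower value; n2=7, n3=1. n3 is better since 1 < 7.

n3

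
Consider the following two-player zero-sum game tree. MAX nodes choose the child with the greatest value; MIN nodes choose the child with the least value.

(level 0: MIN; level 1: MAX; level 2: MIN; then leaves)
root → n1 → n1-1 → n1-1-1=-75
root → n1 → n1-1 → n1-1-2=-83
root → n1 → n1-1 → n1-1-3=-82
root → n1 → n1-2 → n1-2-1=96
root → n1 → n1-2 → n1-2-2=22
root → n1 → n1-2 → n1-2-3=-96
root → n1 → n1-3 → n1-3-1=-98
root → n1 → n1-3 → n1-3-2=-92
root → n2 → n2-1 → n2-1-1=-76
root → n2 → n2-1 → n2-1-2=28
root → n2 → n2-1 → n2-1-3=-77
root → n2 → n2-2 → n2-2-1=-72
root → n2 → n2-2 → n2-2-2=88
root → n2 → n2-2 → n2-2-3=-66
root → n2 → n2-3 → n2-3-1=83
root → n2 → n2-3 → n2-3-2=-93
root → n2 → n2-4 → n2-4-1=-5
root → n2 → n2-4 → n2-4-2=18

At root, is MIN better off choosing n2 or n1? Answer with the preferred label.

n1

n2-1 (MIN): min(-76, 28, -77) = -77
n2-2 (MIN): min(-72, 88, -66) = -72
n2-3 (MIN): min(83, -93) = -93
n2-4 (MIN): min(-5, 18) = -5
n2 (MAX): max(-77, -72, -93, -5) = -5
n1-1 (MIN): min(-75, -83, -82) = -83
n1-2 (MIN): min(96, 22, -96) = -96
n1-3 (MIN): min(-98, -92) = -98
n1 (MAX): max(-83, -96, -98) = -83
MIN prefers the lower value; n2=-5, n1=-83. n1 is better since -83 < -5.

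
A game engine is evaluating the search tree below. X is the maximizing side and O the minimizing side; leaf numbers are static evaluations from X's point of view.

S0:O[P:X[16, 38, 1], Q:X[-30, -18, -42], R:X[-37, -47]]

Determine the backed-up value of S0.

-37

P (X): max(16, 38, 1) = 38
Q (X): max(-30, -18, -42) = -18
R (X): max(-37, -47) = -37
S0 (O): min(38, -18, -37) = -37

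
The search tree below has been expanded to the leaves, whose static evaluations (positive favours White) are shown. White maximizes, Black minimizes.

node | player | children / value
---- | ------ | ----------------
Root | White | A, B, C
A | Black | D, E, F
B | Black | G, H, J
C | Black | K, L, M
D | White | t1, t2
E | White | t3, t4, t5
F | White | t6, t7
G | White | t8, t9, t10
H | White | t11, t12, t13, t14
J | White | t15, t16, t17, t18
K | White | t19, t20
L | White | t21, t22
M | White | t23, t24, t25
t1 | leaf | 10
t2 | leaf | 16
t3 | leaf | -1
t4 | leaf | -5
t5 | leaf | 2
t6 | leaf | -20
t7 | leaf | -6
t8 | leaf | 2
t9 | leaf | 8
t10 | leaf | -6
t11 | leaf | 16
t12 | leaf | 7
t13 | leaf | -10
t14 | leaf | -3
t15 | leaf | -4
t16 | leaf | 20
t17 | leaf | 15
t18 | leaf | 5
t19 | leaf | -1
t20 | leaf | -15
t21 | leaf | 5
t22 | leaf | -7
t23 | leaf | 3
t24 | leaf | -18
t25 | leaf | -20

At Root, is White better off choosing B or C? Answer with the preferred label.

G (White): max(2, 8, -6) = 8
H (White): max(16, 7, -10, -3) = 16
J (White): max(-4, 20, 15, 5) = 20
B (Black): min(8, 16, 20) = 8
K (White): max(-1, -15) = -1
L (White): max(5, -7) = 5
M (White): max(3, -18, -20) = 3
C (Black): min(-1, 5, 3) = -1
White prefers the higher value; B=8, C=-1. B is better since 8 > -1.

B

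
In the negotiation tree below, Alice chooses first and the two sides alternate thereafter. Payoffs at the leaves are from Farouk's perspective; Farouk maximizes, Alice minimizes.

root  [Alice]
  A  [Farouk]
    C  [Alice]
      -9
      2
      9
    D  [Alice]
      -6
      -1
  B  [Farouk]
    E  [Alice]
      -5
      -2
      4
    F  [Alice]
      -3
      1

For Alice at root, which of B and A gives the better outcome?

A

E (Alice): min(-5, -2, 4) = -5
F (Alice): min(-3, 1) = -3
B (Farouk): max(-5, -3) = -3
C (Alice): min(-9, 2, 9) = -9
D (Alice): min(-6, -1) = -6
A (Farouk): max(-9, -6) = -6
Alice prefers the lower value; B=-3, A=-6. A is better since -6 < -3.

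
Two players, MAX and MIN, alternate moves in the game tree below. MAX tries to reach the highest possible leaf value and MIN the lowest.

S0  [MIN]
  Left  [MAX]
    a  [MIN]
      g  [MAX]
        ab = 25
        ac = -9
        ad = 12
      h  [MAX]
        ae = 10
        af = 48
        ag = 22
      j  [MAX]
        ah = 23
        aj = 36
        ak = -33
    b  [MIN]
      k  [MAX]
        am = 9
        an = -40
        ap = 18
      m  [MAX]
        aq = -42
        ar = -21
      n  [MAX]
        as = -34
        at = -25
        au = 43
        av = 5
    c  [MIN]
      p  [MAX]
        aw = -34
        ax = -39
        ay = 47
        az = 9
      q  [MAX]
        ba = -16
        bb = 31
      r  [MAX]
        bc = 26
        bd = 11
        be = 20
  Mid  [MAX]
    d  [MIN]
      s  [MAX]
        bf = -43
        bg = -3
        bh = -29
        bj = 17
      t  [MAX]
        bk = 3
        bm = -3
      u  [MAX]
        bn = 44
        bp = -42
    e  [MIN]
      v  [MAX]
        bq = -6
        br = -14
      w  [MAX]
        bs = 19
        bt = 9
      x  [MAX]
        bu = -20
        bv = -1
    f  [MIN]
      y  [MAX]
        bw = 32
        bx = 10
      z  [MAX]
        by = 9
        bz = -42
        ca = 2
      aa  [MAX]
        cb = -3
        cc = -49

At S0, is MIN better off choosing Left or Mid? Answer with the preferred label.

g (MAX): max(25, -9, 12) = 25
h (MAX): max(10, 48, 22) = 48
j (MAX): max(23, 36, -33) = 36
a (MIN): min(25, 48, 36) = 25
k (MAX): max(9, -40, 18) = 18
m (MAX): max(-42, -21) = -21
n (MAX): max(-34, -25, 43, 5) = 43
b (MIN): min(18, -21, 43) = -21
p (MAX): max(-34, -39, 47, 9) = 47
q (MAX): max(-16, 31) = 31
r (MAX): max(26, 11, 20) = 26
c (MIN): min(47, 31, 26) = 26
Left (MAX): max(25, -21, 26) = 26
s (MAX): max(-43, -3, -29, 17) = 17
t (MAX): max(3, -3) = 3
u (MAX): max(44, -42) = 44
d (MIN): min(17, 3, 44) = 3
v (MAX): max(-6, -14) = -6
w (MAX): max(19, 9) = 19
x (MAX): max(-20, -1) = -1
e (MIN): min(-6, 19, -1) = -6
y (MAX): max(32, 10) = 32
z (MAX): max(9, -42, 2) = 9
aa (MAX): max(-3, -49) = -3
f (MIN): min(32, 9, -3) = -3
Mid (MAX): max(3, -6, -3) = 3
MIN prefers the lower value; Left=26, Mid=3. Mid is better since 3 < 26.

Mid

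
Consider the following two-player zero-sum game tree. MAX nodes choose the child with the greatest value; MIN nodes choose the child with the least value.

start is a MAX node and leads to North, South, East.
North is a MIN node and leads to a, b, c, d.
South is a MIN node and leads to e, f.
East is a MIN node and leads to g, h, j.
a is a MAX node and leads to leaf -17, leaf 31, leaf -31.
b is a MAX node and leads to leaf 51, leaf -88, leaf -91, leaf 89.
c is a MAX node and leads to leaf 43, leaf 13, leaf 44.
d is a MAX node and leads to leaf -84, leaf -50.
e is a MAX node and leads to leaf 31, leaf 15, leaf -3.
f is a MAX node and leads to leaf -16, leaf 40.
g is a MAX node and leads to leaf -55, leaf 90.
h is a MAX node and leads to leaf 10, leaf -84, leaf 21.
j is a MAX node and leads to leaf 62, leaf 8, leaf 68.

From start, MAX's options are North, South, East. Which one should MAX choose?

South

a (MAX): max(-17, 31, -31) = 31
b (MAX): max(51, -88, -91, 89) = 89
c (MAX): max(43, 13, 44) = 44
d (MAX): max(-84, -50) = -50
North (MIN): min(31, 89, 44, -50) = -50
e (MAX): max(31, 15, -3) = 31
f (MAX): max(-16, 40) = 40
South (MIN): min(31, 40) = 31
g (MAX): max(-55, 90) = 90
h (MAX): max(10, -84, 21) = 21
j (MAX): max(62, 8, 68) = 68
East (MIN): min(90, 21, 68) = 21
start (MAX): max(-50, 31, 21) = 31
MAX at start wants the highest of {North=-50, South=31, East=21}, so chooses South.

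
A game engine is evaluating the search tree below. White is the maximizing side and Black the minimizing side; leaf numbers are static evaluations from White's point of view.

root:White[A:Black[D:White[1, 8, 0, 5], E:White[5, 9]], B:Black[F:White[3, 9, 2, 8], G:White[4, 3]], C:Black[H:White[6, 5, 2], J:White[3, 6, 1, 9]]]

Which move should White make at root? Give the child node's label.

A

D (White): max(1, 8, 0, 5) = 8
E (White): max(5, 9) = 9
A (Black): min(8, 9) = 8
F (White): max(3, 9, 2, 8) = 9
G (White): max(4, 3) = 4
B (Black): min(9, 4) = 4
H (White): max(6, 5, 2) = 6
J (White): max(3, 6, 1, 9) = 9
C (Black): min(6, 9) = 6
root (White): max(8, 4, 6) = 8
White at root wants the highest of {A=8, B=4, C=6}, so chooses A.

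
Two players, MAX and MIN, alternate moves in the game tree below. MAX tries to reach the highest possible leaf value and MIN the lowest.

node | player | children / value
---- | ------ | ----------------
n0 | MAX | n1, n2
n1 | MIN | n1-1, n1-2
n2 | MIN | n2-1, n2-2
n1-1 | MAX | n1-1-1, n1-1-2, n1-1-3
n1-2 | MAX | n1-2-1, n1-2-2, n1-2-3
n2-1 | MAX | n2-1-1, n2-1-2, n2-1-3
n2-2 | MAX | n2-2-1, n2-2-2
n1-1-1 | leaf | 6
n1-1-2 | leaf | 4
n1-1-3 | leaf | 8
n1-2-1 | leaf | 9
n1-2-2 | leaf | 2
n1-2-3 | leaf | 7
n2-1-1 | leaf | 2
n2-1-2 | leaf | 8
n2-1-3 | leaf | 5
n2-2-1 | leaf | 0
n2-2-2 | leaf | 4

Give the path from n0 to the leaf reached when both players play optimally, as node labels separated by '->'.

n1-1 (MAX): max(6, 4, 8) = 8
n1-2 (MAX): max(9, 2, 7) = 9
n1 (MIN): min(8, 9) = 8
n2-1 (MAX): max(2, 8, 5) = 8
n2-2 (MAX): max(0, 4) = 4
n2 (MIN): min(8, 4) = 4
n0 (MAX): max(8, 4) = 8
At n0, MAX picks n1 (highest: 8).
At n1, MIN picks n1-1 (lowest: 8).
At n1-1, MAX picks n1-1-3 (highest: 8).
Terminal value 8.

n0 -> n1 -> n1-1 -> n1-1-3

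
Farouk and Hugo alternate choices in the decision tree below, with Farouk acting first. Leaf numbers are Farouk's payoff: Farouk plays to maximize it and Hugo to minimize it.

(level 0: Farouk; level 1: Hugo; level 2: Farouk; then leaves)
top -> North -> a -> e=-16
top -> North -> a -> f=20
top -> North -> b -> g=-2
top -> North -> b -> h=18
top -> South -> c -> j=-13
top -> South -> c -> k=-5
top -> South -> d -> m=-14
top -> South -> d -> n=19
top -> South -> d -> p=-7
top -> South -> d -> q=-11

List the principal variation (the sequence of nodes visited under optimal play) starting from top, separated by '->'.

top -> North -> b -> h

a (Farouk): max(-16, 20) = 20
b (Farouk): max(-2, 18) = 18
North (Hugo): min(20, 18) = 18
c (Farouk): max(-13, -5) = -5
d (Farouk): max(-14, 19, -7, -11) = 19
South (Hugo): min(-5, 19) = -5
top (Farouk): max(18, -5) = 18
At top, Farouk picks North (highest: 18).
At North, Hugo picks b (lowest: 18).
At b, Farouk picks h (highest: 18).
Terminal value 18.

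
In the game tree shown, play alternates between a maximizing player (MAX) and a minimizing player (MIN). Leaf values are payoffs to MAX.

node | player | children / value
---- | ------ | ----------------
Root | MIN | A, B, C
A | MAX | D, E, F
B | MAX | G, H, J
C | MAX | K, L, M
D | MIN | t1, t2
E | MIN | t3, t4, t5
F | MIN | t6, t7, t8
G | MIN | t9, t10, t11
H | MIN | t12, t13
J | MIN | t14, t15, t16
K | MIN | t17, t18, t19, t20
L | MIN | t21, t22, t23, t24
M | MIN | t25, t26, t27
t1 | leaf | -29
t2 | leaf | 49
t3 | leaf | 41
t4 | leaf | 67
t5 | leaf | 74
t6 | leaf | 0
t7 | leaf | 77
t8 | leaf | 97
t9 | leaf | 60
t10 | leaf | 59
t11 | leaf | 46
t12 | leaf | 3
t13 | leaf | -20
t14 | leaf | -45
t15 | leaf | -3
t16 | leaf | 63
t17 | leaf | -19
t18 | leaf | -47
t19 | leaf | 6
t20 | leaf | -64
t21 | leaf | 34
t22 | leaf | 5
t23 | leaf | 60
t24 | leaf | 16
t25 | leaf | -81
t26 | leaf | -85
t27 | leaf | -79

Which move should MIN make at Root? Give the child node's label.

C

D (MIN): min(-29, 49) = -29
E (MIN): min(41, 67, 74) = 41
F (MIN): min(0, 77, 97) = 0
A (MAX): max(-29, 41, 0) = 41
G (MIN): min(60, 59, 46) = 46
H (MIN): min(3, -20) = -20
J (MIN): min(-45, -3, 63) = -45
B (MAX): max(46, -20, -45) = 46
K (MIN): min(-19, -47, 6, -64) = -64
L (MIN): min(34, 5, 60, 16) = 5
M (MIN): min(-81, -85, -79) = -85
C (MAX): max(-64, 5, -85) = 5
Root (MIN): min(41, 46, 5) = 5
MIN at Root wants the lowest of {A=41, B=46, C=5}, so chooses C.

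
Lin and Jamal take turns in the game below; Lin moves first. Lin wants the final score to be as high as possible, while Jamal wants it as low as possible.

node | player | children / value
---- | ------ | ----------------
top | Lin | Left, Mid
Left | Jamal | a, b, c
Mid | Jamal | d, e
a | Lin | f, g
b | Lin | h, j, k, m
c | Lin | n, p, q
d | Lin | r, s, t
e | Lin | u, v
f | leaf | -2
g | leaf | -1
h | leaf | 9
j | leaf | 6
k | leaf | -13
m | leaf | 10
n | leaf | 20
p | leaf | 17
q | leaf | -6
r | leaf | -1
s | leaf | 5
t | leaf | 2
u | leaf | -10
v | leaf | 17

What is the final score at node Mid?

d (Lin): max(-1, 5, 2) = 5
e (Lin): max(-10, 17) = 17
Mid (Jamal): min(5, 17) = 5

5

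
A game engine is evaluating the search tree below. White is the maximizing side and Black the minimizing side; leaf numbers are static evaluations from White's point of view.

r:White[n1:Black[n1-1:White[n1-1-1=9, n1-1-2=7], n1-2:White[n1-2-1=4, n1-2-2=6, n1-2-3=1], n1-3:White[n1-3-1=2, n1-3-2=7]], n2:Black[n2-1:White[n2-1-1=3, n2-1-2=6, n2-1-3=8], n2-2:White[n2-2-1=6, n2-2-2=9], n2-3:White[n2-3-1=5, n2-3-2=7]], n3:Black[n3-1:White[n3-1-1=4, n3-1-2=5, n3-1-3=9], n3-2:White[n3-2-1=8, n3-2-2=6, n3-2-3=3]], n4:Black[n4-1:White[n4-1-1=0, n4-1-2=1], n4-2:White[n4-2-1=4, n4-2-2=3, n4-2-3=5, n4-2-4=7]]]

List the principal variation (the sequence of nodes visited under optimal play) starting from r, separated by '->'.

n1-1 (White): max(9, 7) = 9
n1-2 (White): max(4, 6, 1) = 6
n1-3 (White): max(2, 7) = 7
n1 (Black): min(9, 6, 7) = 6
n2-1 (White): max(3, 6, 8) = 8
n2-2 (White): max(6, 9) = 9
n2-3 (White): max(5, 7) = 7
n2 (Black): min(8, 9, 7) = 7
n3-1 (White): max(4, 5, 9) = 9
n3-2 (White): max(8, 6, 3) = 8
n3 (Black): min(9, 8) = 8
n4-1 (White): max(0, 1) = 1
n4-2 (White): max(4, 3, 5, 7) = 7
n4 (Black): min(1, 7) = 1
r (White): max(6, 7, 8, 1) = 8
At r, White picks n3 (highest: 8).
At n3, Black picks n3-2 (lowest: 8).
At n3-2, White picks n3-2-1 (highest: 8).
Terminal value 8.

r -> n3 -> n3-2 -> n3-2-1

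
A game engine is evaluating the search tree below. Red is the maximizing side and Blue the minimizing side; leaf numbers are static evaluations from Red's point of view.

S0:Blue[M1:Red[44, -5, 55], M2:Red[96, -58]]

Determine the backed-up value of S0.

M1 (Red): max(44, -5, 55) = 55
M2 (Red): max(96, -58) = 96
S0 (Blue): min(55, 96) = 55

55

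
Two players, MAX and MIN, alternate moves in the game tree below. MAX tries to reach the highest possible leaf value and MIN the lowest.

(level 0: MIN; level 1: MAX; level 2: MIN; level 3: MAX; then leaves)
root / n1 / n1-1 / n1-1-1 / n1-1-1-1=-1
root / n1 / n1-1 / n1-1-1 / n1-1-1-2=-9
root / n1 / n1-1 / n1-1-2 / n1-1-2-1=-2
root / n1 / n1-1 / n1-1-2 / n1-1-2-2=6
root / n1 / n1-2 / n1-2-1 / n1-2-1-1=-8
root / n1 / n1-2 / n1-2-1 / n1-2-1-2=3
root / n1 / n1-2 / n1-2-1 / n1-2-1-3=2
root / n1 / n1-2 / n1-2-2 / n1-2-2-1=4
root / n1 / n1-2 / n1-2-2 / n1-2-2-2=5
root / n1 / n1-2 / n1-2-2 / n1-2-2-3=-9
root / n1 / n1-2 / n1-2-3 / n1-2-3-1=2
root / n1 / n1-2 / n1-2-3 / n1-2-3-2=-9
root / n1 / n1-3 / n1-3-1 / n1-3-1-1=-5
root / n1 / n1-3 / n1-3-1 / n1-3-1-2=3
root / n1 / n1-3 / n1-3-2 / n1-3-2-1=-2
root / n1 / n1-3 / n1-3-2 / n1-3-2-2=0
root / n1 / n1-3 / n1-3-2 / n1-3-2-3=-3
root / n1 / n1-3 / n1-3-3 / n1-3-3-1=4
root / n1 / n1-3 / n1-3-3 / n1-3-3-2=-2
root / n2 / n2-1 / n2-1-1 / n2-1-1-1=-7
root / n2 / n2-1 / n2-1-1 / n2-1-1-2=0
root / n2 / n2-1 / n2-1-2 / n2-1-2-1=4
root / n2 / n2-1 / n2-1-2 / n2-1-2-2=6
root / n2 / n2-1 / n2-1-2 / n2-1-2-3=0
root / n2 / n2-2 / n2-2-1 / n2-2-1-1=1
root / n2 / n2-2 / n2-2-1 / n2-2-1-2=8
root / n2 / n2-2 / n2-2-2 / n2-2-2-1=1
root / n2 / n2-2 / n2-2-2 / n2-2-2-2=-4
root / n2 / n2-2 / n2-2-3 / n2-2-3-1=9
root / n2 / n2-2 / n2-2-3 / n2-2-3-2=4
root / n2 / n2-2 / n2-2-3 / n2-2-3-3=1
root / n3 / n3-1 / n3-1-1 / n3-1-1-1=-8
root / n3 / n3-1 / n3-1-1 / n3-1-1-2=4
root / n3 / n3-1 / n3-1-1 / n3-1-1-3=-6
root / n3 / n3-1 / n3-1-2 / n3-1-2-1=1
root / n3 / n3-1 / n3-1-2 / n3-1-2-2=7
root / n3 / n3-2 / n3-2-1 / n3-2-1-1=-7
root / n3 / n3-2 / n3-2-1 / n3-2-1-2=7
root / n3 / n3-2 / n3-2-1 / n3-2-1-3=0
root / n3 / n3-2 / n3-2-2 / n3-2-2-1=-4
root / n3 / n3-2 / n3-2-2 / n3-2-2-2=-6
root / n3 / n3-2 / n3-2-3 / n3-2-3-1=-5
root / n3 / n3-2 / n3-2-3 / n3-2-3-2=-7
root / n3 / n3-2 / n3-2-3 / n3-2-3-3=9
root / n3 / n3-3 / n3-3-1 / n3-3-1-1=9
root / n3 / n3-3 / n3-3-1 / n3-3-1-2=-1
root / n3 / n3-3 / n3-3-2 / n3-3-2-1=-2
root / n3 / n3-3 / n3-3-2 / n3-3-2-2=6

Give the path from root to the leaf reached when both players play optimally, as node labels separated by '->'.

root -> n2 -> n2-2 -> n2-2-2 -> n2-2-2-1

n1-1-1 (MAX): max(-1, -9) = -1
n1-1-2 (MAX): max(-2, 6) = 6
n1-1 (MIN): min(-1, 6) = -1
n1-2-1 (MAX): max(-8, 3, 2) = 3
n1-2-2 (MAX): max(4, 5, -9) = 5
n1-2-3 (MAX): max(2, -9) = 2
n1-2 (MIN): min(3, 5, 2) = 2
n1-3-1 (MAX): max(-5, 3) = 3
n1-3-2 (MAX): max(-2, 0, -3) = 0
n1-3-3 (MAX): max(4, -2) = 4
n1-3 (MIN): min(3, 0, 4) = 0
n1 (MAX): max(-1, 2, 0) = 2
n2-1-1 (MAX): max(-7, 0) = 0
n2-1-2 (MAX): max(4, 6, 0) = 6
n2-1 (MIN): min(0, 6) = 0
n2-2-1 (MAX): max(1, 8) = 8
n2-2-2 (MAX): max(1, -4) = 1
n2-2-3 (MAX): max(9, 4, 1) = 9
n2-2 (MIN): min(8, 1, 9) = 1
n2 (MAX): max(0, 1) = 1
n3-1-1 (MAX): max(-8, 4, -6) = 4
n3-1-2 (MAX): max(1, 7) = 7
n3-1 (MIN): min(4, 7) = 4
n3-2-1 (MAX): max(-7, 7, 0) = 7
n3-2-2 (MAX): max(-4, -6) = -4
n3-2-3 (MAX): max(-5, -7, 9) = 9
n3-2 (MIN): min(7, -4, 9) = -4
n3-3-1 (MAX): max(9, -1) = 9
n3-3-2 (MAX): max(-2, 6) = 6
n3-3 (MIN): min(9, 6) = 6
n3 (MAX): max(4, -4, 6) = 6
root (MIN): min(2, 1, 6) = 1
At root, MIN picks n2 (lowest: 1).
At n2, MAX picks n2-2 (highest: 1).
At n2-2, MIN picks n2-2-2 (lowest: 1).
At n2-2-2, MAX picks n2-2-2-1 (highest: 1).
Terminal value 1.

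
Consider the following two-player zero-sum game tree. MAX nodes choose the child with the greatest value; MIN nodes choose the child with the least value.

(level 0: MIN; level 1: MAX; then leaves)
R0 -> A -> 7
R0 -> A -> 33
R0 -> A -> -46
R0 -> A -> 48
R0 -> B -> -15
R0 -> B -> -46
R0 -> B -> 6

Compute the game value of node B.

6

B (MAX): max(-15, -46, 6) = 6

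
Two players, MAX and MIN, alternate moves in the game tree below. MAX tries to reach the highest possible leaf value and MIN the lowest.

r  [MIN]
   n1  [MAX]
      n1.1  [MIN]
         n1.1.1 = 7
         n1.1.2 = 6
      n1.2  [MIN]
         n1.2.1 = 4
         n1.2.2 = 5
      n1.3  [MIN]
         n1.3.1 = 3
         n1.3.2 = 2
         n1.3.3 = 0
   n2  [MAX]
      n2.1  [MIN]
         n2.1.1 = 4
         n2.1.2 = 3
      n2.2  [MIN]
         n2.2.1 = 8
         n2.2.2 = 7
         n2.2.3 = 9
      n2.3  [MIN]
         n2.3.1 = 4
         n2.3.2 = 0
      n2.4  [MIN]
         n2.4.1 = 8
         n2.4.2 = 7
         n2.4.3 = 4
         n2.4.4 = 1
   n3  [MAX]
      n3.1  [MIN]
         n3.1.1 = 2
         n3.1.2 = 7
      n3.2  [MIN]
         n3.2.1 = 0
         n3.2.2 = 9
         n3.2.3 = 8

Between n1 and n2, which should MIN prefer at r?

n1.1 (MIN): min(7, 6) = 6
n1.2 (MIN): min(4, 5) = 4
n1.3 (MIN): min(3, 2, 0) = 0
n1 (MAX): max(6, 4, 0) = 6
n2.1 (MIN): min(4, 3) = 3
n2.2 (MIN): min(8, 7, 9) = 7
n2.3 (MIN): min(4, 0) = 0
n2.4 (MIN): min(8, 7, 4, 1) = 1
n2 (MAX): max(3, 7, 0, 1) = 7
MIN prefers the lower value; n1=6, n2=7. n1 is better since 6 < 7.

n1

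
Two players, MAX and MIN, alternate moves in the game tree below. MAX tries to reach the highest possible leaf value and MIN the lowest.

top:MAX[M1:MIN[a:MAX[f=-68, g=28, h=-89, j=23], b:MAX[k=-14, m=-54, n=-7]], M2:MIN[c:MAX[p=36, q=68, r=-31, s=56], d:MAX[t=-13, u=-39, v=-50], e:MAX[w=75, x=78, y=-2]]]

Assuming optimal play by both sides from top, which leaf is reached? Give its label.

a (MAX): max(-68, 28, -89, 23) = 28
b (MAX): max(-14, -54, -7) = -7
M1 (MIN): min(28, -7) = -7
c (MAX): max(36, 68, -31, 56) = 68
d (MAX): max(-13, -39, -50) = -13
e (MAX): max(75, 78, -2) = 78
M2 (MIN): min(68, -13, 78) = -13
top (MAX): max(-7, -13) = -7
At top, MAX picks M1 (highest: -7).
At M1, MIN picks b (lowest: -7).
At b, MAX picks n (highest: -7).
Terminal value -7.

n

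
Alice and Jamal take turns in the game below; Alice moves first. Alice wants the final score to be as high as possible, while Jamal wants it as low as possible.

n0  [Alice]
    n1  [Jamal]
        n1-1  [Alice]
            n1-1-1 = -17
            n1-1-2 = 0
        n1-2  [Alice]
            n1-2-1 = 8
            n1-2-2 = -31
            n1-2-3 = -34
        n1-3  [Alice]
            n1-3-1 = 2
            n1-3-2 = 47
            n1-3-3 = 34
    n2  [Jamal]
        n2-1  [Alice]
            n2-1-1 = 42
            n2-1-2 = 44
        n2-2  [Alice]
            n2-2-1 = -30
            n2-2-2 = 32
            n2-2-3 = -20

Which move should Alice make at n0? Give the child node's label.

n1-1 (Alice): max(-17, 0) = 0
n1-2 (Alice): max(8, -31, -34) = 8
n1-3 (Alice): max(2, 47, 34) = 47
n1 (Jamal): min(0, 8, 47) = 0
n2-1 (Alice): max(42, 44) = 44
n2-2 (Alice): max(-30, 32, -20) = 32
n2 (Jamal): min(44, 32) = 32
n0 (Alice): max(0, 32) = 32
Alice at n0 wants the highest of {n1=0, n2=32}, so chooses n2.

n2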